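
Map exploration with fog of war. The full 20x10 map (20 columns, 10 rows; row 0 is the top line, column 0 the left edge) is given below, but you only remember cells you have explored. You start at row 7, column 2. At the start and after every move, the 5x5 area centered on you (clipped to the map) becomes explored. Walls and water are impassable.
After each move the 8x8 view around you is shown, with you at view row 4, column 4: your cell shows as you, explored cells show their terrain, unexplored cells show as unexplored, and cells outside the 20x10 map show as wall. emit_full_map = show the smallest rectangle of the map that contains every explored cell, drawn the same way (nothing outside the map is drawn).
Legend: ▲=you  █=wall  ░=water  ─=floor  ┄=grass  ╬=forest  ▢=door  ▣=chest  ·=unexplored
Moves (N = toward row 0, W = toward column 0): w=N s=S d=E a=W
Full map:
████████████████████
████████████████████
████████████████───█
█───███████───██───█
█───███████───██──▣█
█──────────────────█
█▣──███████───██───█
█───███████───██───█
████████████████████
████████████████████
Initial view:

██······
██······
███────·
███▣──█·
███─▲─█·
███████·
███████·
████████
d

█·······
█·······
██─────·
██▣──██·
██──▲██·
███████·
███████·
████████

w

█·······
█·······
█·───██·
██─────·
██▣─▲██·
██───██·
███████·
███████·

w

█·······
█·······
█·───██·
█·───██·
██──▲──·
██▣──██·
██───██·
███████·

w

█·······
█·······
█·█████·
█·───██·
█·──▲██·
██─────·
██▣──██·
██───██·

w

████████
█·······
█·█████·
█·█████·
█·──▲██·
█·───██·
██─────·
██▣──██·

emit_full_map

·█████
·█████
·──▲██
·───██
█─────
█▣──██
█───██
██████
██████

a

████████
██······
████████
████████
███─▲─██
███───██
███─────
███▣──██

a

████████
███·····
████████
████████
████▲──█
████───█
████────
████▣──█

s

███·····
████████
████████
████───█
████▲──█
████────
████▣──█
████───█

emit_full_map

██████
██████
█───██
█▲──██
█─────
█▣──██
█───██
██████
██████


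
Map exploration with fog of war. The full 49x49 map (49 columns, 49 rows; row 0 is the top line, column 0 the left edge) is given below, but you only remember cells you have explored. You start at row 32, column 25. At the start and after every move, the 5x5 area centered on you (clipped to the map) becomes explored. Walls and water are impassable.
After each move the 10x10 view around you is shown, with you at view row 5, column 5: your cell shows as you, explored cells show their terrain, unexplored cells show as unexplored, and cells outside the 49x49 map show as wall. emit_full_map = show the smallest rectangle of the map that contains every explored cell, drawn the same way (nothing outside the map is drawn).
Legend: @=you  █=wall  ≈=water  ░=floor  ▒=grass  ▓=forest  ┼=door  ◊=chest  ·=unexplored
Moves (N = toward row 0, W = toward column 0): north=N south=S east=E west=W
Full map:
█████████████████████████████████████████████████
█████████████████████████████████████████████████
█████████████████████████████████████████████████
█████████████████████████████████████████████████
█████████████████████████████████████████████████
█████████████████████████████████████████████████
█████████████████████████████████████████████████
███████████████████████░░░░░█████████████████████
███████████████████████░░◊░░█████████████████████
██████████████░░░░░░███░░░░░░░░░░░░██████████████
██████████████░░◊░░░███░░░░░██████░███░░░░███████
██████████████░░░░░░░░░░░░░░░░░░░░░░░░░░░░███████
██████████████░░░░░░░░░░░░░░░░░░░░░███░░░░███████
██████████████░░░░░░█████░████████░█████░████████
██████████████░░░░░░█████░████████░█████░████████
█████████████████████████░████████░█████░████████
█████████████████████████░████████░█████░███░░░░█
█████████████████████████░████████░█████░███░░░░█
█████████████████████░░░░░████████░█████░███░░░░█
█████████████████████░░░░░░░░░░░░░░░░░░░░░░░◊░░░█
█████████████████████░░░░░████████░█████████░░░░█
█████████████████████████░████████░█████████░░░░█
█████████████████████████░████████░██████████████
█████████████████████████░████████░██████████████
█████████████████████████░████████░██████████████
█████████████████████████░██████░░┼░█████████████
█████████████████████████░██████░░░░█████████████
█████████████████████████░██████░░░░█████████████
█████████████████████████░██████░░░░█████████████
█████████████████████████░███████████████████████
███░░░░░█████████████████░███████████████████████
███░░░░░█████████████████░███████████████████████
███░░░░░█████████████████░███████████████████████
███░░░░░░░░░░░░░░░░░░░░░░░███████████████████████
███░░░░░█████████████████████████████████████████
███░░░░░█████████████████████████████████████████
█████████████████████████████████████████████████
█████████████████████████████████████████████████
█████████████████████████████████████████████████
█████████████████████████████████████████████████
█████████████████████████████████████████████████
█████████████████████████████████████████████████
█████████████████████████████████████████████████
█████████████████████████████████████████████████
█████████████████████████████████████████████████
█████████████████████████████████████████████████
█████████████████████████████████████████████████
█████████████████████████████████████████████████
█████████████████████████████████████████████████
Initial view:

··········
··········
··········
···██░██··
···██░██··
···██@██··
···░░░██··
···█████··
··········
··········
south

··········
··········
···██░██··
···██░██··
···██░██··
···░░@██··
···█████··
···█████··
··········
··········

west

··········
··········
····██░██·
···███░██·
···███░██·
···░░@░██·
···██████·
···██████·
··········
··········

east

··········
··········
···██░██··
··███░██··
··███░██··
··░░░@██··
··██████··
··██████··
··········
··········

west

··········
··········
····██░██·
···███░██·
···███░██·
···░░@░██·
···██████·
···██████·
··········
··········

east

··········
··········
···██░██··
··███░██··
··███░██··
··░░░@██··
··██████··
··██████··
··········
··········

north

··········
··········
··········
···██░██··
··███░██··
··███@██··
··░░░░██··
··██████··
··██████··
··········

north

··········
··········
··········
···██░██··
···██░██··
··███@██··
··███░██··
··░░░░██··
··██████··
··██████··

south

··········
··········
···██░██··
···██░██··
··███░██··
··███@██··
··░░░░██··
··██████··
··██████··
··········

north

··········
··········
··········
···██░██··
···██░██··
··███@██··
··███░██··
··░░░░██··
··██████··
··██████··

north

··········
··········
··········
···██░██··
···██░██··
···██@██··
··███░██··
··███░██··
··░░░░██··
··██████··

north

··········
··········
··········
···██░██··
···██░██··
···██@██··
···██░██··
··███░██··
··███░██··
··░░░░██··

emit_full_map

·██░██
·██░██
·██@██
·██░██
███░██
███░██
░░░░██
██████
██████

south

··········
··········
···██░██··
···██░██··
···██░██··
···██@██··
··███░██··
··███░██··
··░░░░██··
··██████··

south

··········
···██░██··
···██░██··
···██░██··
···██░██··
··███@██··
··███░██··
··░░░░██··
··██████··
··██████··

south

···██░██··
···██░██··
···██░██··
···██░██··
··███░██··
··███@██··
··░░░░██··
··██████··
··██████··
··········

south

···██░██··
···██░██··
···██░██··
··███░██··
··███░██··
··░░░@██··
··██████··
··██████··
··········
··········

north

···██░██··
···██░██··
···██░██··
···██░██··
··███░██··
··███@██··
··░░░░██··
··██████··
··██████··
··········

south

···██░██··
···██░██··
···██░██··
··███░██··
··███░██··
··░░░@██··
··██████··
··██████··
··········
··········


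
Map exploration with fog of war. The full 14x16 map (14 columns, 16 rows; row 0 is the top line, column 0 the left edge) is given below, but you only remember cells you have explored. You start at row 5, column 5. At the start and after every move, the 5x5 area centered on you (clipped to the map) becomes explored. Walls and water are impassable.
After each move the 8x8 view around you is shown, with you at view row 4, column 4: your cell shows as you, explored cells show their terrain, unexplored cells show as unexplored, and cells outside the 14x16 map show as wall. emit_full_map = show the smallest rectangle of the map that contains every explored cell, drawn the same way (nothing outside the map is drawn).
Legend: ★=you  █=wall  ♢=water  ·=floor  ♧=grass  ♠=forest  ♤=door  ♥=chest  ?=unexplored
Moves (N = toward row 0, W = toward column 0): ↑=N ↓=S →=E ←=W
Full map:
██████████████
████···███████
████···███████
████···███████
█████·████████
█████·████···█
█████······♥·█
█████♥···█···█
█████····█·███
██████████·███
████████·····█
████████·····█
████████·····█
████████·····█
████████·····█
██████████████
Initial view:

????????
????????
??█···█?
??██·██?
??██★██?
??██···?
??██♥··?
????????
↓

????????
??█···█?
??██·██?
??██·██?
??██★··?
??██♥··?
??██···?
????????

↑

????????
????????
??█···█?
??██·██?
??██★██?
??██···?
??██♥··?
??██···?

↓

????????
??█···█?
??██·██?
??██·██?
??██★··?
??██♥··?
??██···?
????????

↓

??█···█?
??██·██?
??██·██?
??██···?
??██★··?
??██···?
??█████?
????????

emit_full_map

█···█
██·██
██·██
██···
██★··
██···
█████

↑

????????
??█···█?
??██·██?
??██·██?
??██★··?
??██♥··?
??██···?
??█████?

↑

????????
????????
??█···█?
??██·██?
??██★██?
??██···?
??██♥··?
??██···?

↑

????????
????????
??█···█?
??█···█?
??██★██?
??██·██?
??██···?
??██♥··?

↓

????????
??█···█?
??█···█?
??██·██?
??██★██?
??██···?
??██♥··?
??██···?

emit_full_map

█···█
█···█
██·██
██★██
██···
██♥··
██···
█████


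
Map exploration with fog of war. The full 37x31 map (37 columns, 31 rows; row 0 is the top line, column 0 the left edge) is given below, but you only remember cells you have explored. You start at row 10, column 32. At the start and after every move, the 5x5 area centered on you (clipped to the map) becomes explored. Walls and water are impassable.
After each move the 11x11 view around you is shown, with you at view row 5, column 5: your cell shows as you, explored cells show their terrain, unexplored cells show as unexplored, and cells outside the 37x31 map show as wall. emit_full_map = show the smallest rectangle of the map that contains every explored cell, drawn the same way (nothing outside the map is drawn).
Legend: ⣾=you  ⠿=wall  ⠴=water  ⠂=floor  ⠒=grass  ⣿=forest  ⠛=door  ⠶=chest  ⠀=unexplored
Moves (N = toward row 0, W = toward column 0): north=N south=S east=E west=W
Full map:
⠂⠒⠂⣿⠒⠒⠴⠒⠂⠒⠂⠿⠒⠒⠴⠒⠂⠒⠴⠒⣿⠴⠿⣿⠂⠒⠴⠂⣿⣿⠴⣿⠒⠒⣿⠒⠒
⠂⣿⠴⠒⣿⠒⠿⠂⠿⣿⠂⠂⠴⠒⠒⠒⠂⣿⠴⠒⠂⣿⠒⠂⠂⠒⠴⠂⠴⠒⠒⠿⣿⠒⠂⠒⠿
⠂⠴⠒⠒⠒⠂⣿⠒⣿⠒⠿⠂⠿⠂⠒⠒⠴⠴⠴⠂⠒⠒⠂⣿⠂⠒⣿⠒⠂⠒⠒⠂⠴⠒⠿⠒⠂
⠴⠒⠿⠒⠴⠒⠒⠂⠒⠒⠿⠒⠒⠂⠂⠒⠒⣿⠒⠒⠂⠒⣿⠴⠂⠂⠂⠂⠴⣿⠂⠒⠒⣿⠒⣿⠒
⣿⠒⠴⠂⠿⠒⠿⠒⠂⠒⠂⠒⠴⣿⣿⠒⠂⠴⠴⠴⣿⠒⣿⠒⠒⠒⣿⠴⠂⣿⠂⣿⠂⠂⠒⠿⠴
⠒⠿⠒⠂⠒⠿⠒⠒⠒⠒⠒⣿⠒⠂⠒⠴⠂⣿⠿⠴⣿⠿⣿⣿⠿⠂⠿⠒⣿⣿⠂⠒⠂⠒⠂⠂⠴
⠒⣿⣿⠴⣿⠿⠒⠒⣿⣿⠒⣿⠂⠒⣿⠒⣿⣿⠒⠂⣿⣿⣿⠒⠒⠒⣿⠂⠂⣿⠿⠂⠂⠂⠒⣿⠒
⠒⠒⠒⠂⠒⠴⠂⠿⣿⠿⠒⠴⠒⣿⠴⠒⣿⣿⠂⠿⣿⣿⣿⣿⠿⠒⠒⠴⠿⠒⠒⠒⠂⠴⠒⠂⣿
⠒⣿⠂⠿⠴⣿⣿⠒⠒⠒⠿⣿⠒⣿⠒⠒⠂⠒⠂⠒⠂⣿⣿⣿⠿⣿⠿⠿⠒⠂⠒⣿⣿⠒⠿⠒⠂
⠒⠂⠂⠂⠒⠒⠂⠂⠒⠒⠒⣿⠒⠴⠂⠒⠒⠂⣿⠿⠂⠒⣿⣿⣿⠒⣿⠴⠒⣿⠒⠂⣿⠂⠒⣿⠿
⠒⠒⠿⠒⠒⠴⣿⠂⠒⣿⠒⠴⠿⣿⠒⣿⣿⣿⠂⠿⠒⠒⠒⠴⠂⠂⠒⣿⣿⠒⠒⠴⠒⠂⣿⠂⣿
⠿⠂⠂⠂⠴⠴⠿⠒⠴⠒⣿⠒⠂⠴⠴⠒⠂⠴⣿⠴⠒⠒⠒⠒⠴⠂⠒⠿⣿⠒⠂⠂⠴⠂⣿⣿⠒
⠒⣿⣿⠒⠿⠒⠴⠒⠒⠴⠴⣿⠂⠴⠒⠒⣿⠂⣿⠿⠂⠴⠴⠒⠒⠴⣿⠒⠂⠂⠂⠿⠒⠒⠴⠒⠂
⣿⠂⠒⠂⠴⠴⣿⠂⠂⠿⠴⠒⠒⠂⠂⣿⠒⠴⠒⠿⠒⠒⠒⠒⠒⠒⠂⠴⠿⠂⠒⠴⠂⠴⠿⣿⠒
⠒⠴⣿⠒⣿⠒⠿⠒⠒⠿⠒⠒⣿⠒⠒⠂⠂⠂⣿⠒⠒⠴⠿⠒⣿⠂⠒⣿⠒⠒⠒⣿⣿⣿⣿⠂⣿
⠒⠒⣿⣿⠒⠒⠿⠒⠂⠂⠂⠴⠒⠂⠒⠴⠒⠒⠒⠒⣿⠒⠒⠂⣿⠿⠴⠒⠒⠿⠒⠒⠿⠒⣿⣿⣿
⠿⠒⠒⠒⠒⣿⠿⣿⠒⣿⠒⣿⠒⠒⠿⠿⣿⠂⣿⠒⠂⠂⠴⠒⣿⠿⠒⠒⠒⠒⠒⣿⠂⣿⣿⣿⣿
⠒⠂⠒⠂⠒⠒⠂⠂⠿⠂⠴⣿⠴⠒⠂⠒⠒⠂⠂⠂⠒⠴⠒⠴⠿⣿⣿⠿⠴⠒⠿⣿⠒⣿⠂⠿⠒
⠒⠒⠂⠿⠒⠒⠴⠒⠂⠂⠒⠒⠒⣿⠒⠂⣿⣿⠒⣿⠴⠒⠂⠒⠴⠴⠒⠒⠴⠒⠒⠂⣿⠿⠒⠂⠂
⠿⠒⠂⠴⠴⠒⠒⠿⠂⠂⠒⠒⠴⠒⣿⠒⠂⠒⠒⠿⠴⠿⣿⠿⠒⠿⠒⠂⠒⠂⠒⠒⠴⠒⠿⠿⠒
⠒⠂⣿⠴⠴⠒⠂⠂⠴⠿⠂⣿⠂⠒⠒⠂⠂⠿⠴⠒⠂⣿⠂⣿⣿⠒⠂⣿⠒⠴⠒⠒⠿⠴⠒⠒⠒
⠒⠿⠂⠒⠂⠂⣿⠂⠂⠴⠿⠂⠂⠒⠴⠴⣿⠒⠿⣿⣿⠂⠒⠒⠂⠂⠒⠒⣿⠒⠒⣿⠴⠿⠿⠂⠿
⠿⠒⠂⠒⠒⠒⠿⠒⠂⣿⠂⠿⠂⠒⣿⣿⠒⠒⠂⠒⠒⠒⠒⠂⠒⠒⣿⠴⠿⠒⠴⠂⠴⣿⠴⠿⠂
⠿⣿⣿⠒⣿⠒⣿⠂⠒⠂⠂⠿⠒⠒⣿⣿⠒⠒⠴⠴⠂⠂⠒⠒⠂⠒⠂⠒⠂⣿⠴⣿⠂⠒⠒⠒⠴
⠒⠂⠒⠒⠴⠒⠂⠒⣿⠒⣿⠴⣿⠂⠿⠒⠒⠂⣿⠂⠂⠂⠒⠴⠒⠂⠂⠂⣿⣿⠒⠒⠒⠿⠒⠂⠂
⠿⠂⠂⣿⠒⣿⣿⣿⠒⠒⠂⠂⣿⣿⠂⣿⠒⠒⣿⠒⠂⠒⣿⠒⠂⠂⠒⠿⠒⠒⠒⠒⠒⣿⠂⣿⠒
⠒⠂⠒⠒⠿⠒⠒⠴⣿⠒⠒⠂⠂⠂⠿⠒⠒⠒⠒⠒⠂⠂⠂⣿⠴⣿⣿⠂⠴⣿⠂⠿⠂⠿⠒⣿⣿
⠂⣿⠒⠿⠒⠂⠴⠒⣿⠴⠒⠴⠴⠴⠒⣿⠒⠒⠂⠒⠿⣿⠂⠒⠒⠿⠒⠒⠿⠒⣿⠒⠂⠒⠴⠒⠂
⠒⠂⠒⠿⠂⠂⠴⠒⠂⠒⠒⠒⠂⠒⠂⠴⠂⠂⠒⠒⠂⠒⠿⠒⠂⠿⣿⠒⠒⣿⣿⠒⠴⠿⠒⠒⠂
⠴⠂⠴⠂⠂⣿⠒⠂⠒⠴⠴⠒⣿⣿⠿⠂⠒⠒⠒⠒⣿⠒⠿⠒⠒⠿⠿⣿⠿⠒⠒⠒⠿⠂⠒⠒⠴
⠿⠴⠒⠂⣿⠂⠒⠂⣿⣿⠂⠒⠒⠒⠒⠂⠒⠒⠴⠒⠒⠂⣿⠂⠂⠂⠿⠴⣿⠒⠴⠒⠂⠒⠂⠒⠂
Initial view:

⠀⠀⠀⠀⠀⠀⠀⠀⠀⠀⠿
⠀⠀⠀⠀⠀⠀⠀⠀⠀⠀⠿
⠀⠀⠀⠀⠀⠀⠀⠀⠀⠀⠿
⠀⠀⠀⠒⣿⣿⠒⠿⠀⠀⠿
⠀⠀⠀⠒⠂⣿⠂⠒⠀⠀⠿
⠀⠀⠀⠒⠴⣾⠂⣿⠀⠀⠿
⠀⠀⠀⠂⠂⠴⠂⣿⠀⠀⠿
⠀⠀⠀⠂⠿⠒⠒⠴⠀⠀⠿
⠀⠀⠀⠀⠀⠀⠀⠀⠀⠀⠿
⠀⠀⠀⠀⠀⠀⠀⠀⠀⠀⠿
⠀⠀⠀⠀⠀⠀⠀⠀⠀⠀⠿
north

⠀⠀⠀⠀⠀⠀⠀⠀⠀⠀⠿
⠀⠀⠀⠀⠀⠀⠀⠀⠀⠀⠿
⠀⠀⠀⠀⠀⠀⠀⠀⠀⠀⠿
⠀⠀⠀⠒⠒⠂⠴⠒⠀⠀⠿
⠀⠀⠀⠒⣿⣿⠒⠿⠀⠀⠿
⠀⠀⠀⠒⠂⣾⠂⠒⠀⠀⠿
⠀⠀⠀⠒⠴⠒⠂⣿⠀⠀⠿
⠀⠀⠀⠂⠂⠴⠂⣿⠀⠀⠿
⠀⠀⠀⠂⠿⠒⠒⠴⠀⠀⠿
⠀⠀⠀⠀⠀⠀⠀⠀⠀⠀⠿
⠀⠀⠀⠀⠀⠀⠀⠀⠀⠀⠿

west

⠀⠀⠀⠀⠀⠀⠀⠀⠀⠀⠀
⠀⠀⠀⠀⠀⠀⠀⠀⠀⠀⠀
⠀⠀⠀⠀⠀⠀⠀⠀⠀⠀⠀
⠀⠀⠀⠒⠒⠒⠂⠴⠒⠀⠀
⠀⠀⠀⠂⠒⣿⣿⠒⠿⠀⠀
⠀⠀⠀⣿⠒⣾⣿⠂⠒⠀⠀
⠀⠀⠀⠒⠒⠴⠒⠂⣿⠀⠀
⠀⠀⠀⠒⠂⠂⠴⠂⣿⠀⠀
⠀⠀⠀⠀⠂⠿⠒⠒⠴⠀⠀
⠀⠀⠀⠀⠀⠀⠀⠀⠀⠀⠀
⠀⠀⠀⠀⠀⠀⠀⠀⠀⠀⠀

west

⠀⠀⠀⠀⠀⠀⠀⠀⠀⠀⠀
⠀⠀⠀⠀⠀⠀⠀⠀⠀⠀⠀
⠀⠀⠀⠀⠀⠀⠀⠀⠀⠀⠀
⠀⠀⠀⠿⠒⠒⠒⠂⠴⠒⠀
⠀⠀⠀⠒⠂⠒⣿⣿⠒⠿⠀
⠀⠀⠀⠒⣿⣾⠂⣿⠂⠒⠀
⠀⠀⠀⣿⠒⠒⠴⠒⠂⣿⠀
⠀⠀⠀⣿⠒⠂⠂⠴⠂⣿⠀
⠀⠀⠀⠀⠀⠂⠿⠒⠒⠴⠀
⠀⠀⠀⠀⠀⠀⠀⠀⠀⠀⠀
⠀⠀⠀⠀⠀⠀⠀⠀⠀⠀⠀

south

⠀⠀⠀⠀⠀⠀⠀⠀⠀⠀⠀
⠀⠀⠀⠀⠀⠀⠀⠀⠀⠀⠀
⠀⠀⠀⠿⠒⠒⠒⠂⠴⠒⠀
⠀⠀⠀⠒⠂⠒⣿⣿⠒⠿⠀
⠀⠀⠀⠒⣿⠒⠂⣿⠂⠒⠀
⠀⠀⠀⣿⠒⣾⠴⠒⠂⣿⠀
⠀⠀⠀⣿⠒⠂⠂⠴⠂⣿⠀
⠀⠀⠀⠂⠂⠂⠿⠒⠒⠴⠀
⠀⠀⠀⠀⠀⠀⠀⠀⠀⠀⠀
⠀⠀⠀⠀⠀⠀⠀⠀⠀⠀⠀
⠀⠀⠀⠀⠀⠀⠀⠀⠀⠀⠀

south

⠀⠀⠀⠀⠀⠀⠀⠀⠀⠀⠀
⠀⠀⠀⠿⠒⠒⠒⠂⠴⠒⠀
⠀⠀⠀⠒⠂⠒⣿⣿⠒⠿⠀
⠀⠀⠀⠒⣿⠒⠂⣿⠂⠒⠀
⠀⠀⠀⣿⠒⠒⠴⠒⠂⣿⠀
⠀⠀⠀⣿⠒⣾⠂⠴⠂⣿⠀
⠀⠀⠀⠂⠂⠂⠿⠒⠒⠴⠀
⠀⠀⠀⠿⠂⠒⠴⠂⠀⠀⠀
⠀⠀⠀⠀⠀⠀⠀⠀⠀⠀⠀
⠀⠀⠀⠀⠀⠀⠀⠀⠀⠀⠀
⠀⠀⠀⠀⠀⠀⠀⠀⠀⠀⠀

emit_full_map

⠿⠒⠒⠒⠂⠴⠒
⠒⠂⠒⣿⣿⠒⠿
⠒⣿⠒⠂⣿⠂⠒
⣿⠒⠒⠴⠒⠂⣿
⣿⠒⣾⠂⠴⠂⣿
⠂⠂⠂⠿⠒⠒⠴
⠿⠂⠒⠴⠂⠀⠀

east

⠀⠀⠀⠀⠀⠀⠀⠀⠀⠀⠀
⠀⠀⠿⠒⠒⠒⠂⠴⠒⠀⠀
⠀⠀⠒⠂⠒⣿⣿⠒⠿⠀⠀
⠀⠀⠒⣿⠒⠂⣿⠂⠒⠀⠀
⠀⠀⣿⠒⠒⠴⠒⠂⣿⠀⠀
⠀⠀⣿⠒⠂⣾⠴⠂⣿⠀⠀
⠀⠀⠂⠂⠂⠿⠒⠒⠴⠀⠀
⠀⠀⠿⠂⠒⠴⠂⠴⠀⠀⠀
⠀⠀⠀⠀⠀⠀⠀⠀⠀⠀⠀
⠀⠀⠀⠀⠀⠀⠀⠀⠀⠀⠀
⠀⠀⠀⠀⠀⠀⠀⠀⠀⠀⠀

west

⠀⠀⠀⠀⠀⠀⠀⠀⠀⠀⠀
⠀⠀⠀⠿⠒⠒⠒⠂⠴⠒⠀
⠀⠀⠀⠒⠂⠒⣿⣿⠒⠿⠀
⠀⠀⠀⠒⣿⠒⠂⣿⠂⠒⠀
⠀⠀⠀⣿⠒⠒⠴⠒⠂⣿⠀
⠀⠀⠀⣿⠒⣾⠂⠴⠂⣿⠀
⠀⠀⠀⠂⠂⠂⠿⠒⠒⠴⠀
⠀⠀⠀⠿⠂⠒⠴⠂⠴⠀⠀
⠀⠀⠀⠀⠀⠀⠀⠀⠀⠀⠀
⠀⠀⠀⠀⠀⠀⠀⠀⠀⠀⠀
⠀⠀⠀⠀⠀⠀⠀⠀⠀⠀⠀

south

⠀⠀⠀⠿⠒⠒⠒⠂⠴⠒⠀
⠀⠀⠀⠒⠂⠒⣿⣿⠒⠿⠀
⠀⠀⠀⠒⣿⠒⠂⣿⠂⠒⠀
⠀⠀⠀⣿⠒⠒⠴⠒⠂⣿⠀
⠀⠀⠀⣿⠒⠂⠂⠴⠂⣿⠀
⠀⠀⠀⠂⠂⣾⠿⠒⠒⠴⠀
⠀⠀⠀⠿⠂⠒⠴⠂⠴⠀⠀
⠀⠀⠀⠒⠒⠒⣿⣿⠀⠀⠀
⠀⠀⠀⠀⠀⠀⠀⠀⠀⠀⠀
⠀⠀⠀⠀⠀⠀⠀⠀⠀⠀⠀
⠀⠀⠀⠀⠀⠀⠀⠀⠀⠀⠀

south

⠀⠀⠀⠒⠂⠒⣿⣿⠒⠿⠀
⠀⠀⠀⠒⣿⠒⠂⣿⠂⠒⠀
⠀⠀⠀⣿⠒⠒⠴⠒⠂⣿⠀
⠀⠀⠀⣿⠒⠂⠂⠴⠂⣿⠀
⠀⠀⠀⠂⠂⠂⠿⠒⠒⠴⠀
⠀⠀⠀⠿⠂⣾⠴⠂⠴⠀⠀
⠀⠀⠀⠒⠒⠒⣿⣿⠀⠀⠀
⠀⠀⠀⠒⠿⠒⠒⠿⠀⠀⠀
⠀⠀⠀⠀⠀⠀⠀⠀⠀⠀⠀
⠀⠀⠀⠀⠀⠀⠀⠀⠀⠀⠀
⠀⠀⠀⠀⠀⠀⠀⠀⠀⠀⠀

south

⠀⠀⠀⠒⣿⠒⠂⣿⠂⠒⠀
⠀⠀⠀⣿⠒⠒⠴⠒⠂⣿⠀
⠀⠀⠀⣿⠒⠂⠂⠴⠂⣿⠀
⠀⠀⠀⠂⠂⠂⠿⠒⠒⠴⠀
⠀⠀⠀⠿⠂⠒⠴⠂⠴⠀⠀
⠀⠀⠀⠒⠒⣾⣿⣿⠀⠀⠀
⠀⠀⠀⠒⠿⠒⠒⠿⠀⠀⠀
⠀⠀⠀⠒⠒⠒⣿⠂⠀⠀⠀
⠀⠀⠀⠀⠀⠀⠀⠀⠀⠀⠀
⠀⠀⠀⠀⠀⠀⠀⠀⠀⠀⠀
⠀⠀⠀⠀⠀⠀⠀⠀⠀⠀⠀

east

⠀⠀⠒⣿⠒⠂⣿⠂⠒⠀⠀
⠀⠀⣿⠒⠒⠴⠒⠂⣿⠀⠀
⠀⠀⣿⠒⠂⠂⠴⠂⣿⠀⠀
⠀⠀⠂⠂⠂⠿⠒⠒⠴⠀⠀
⠀⠀⠿⠂⠒⠴⠂⠴⠀⠀⠀
⠀⠀⠒⠒⠒⣾⣿⣿⠀⠀⠀
⠀⠀⠒⠿⠒⠒⠿⠒⠀⠀⠀
⠀⠀⠒⠒⠒⣿⠂⣿⠀⠀⠀
⠀⠀⠀⠀⠀⠀⠀⠀⠀⠀⠀
⠀⠀⠀⠀⠀⠀⠀⠀⠀⠀⠀
⠀⠀⠀⠀⠀⠀⠀⠀⠀⠀⠀

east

⠀⠒⣿⠒⠂⣿⠂⠒⠀⠀⠿
⠀⣿⠒⠒⠴⠒⠂⣿⠀⠀⠿
⠀⣿⠒⠂⠂⠴⠂⣿⠀⠀⠿
⠀⠂⠂⠂⠿⠒⠒⠴⠀⠀⠿
⠀⠿⠂⠒⠴⠂⠴⠿⠀⠀⠿
⠀⠒⠒⠒⣿⣾⣿⣿⠀⠀⠿
⠀⠒⠿⠒⠒⠿⠒⣿⠀⠀⠿
⠀⠒⠒⠒⣿⠂⣿⣿⠀⠀⠿
⠀⠀⠀⠀⠀⠀⠀⠀⠀⠀⠿
⠀⠀⠀⠀⠀⠀⠀⠀⠀⠀⠿
⠀⠀⠀⠀⠀⠀⠀⠀⠀⠀⠿

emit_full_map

⠿⠒⠒⠒⠂⠴⠒
⠒⠂⠒⣿⣿⠒⠿
⠒⣿⠒⠂⣿⠂⠒
⣿⠒⠒⠴⠒⠂⣿
⣿⠒⠂⠂⠴⠂⣿
⠂⠂⠂⠿⠒⠒⠴
⠿⠂⠒⠴⠂⠴⠿
⠒⠒⠒⣿⣾⣿⣿
⠒⠿⠒⠒⠿⠒⣿
⠒⠒⠒⣿⠂⣿⣿

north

⠀⠒⠂⠒⣿⣿⠒⠿⠀⠀⠿
⠀⠒⣿⠒⠂⣿⠂⠒⠀⠀⠿
⠀⣿⠒⠒⠴⠒⠂⣿⠀⠀⠿
⠀⣿⠒⠂⠂⠴⠂⣿⠀⠀⠿
⠀⠂⠂⠂⠿⠒⠒⠴⠀⠀⠿
⠀⠿⠂⠒⠴⣾⠴⠿⠀⠀⠿
⠀⠒⠒⠒⣿⣿⣿⣿⠀⠀⠿
⠀⠒⠿⠒⠒⠿⠒⣿⠀⠀⠿
⠀⠒⠒⠒⣿⠂⣿⣿⠀⠀⠿
⠀⠀⠀⠀⠀⠀⠀⠀⠀⠀⠿
⠀⠀⠀⠀⠀⠀⠀⠀⠀⠀⠿

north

⠀⠿⠒⠒⠒⠂⠴⠒⠀⠀⠿
⠀⠒⠂⠒⣿⣿⠒⠿⠀⠀⠿
⠀⠒⣿⠒⠂⣿⠂⠒⠀⠀⠿
⠀⣿⠒⠒⠴⠒⠂⣿⠀⠀⠿
⠀⣿⠒⠂⠂⠴⠂⣿⠀⠀⠿
⠀⠂⠂⠂⠿⣾⠒⠴⠀⠀⠿
⠀⠿⠂⠒⠴⠂⠴⠿⠀⠀⠿
⠀⠒⠒⠒⣿⣿⣿⣿⠀⠀⠿
⠀⠒⠿⠒⠒⠿⠒⣿⠀⠀⠿
⠀⠒⠒⠒⣿⠂⣿⣿⠀⠀⠿
⠀⠀⠀⠀⠀⠀⠀⠀⠀⠀⠿

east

⠿⠒⠒⠒⠂⠴⠒⠀⠀⠿⠿
⠒⠂⠒⣿⣿⠒⠿⠀⠀⠿⠿
⠒⣿⠒⠂⣿⠂⠒⠀⠀⠿⠿
⣿⠒⠒⠴⠒⠂⣿⠂⠀⠿⠿
⣿⠒⠂⠂⠴⠂⣿⣿⠀⠿⠿
⠂⠂⠂⠿⠒⣾⠴⠒⠀⠿⠿
⠿⠂⠒⠴⠂⠴⠿⣿⠀⠿⠿
⠒⠒⠒⣿⣿⣿⣿⠂⠀⠿⠿
⠒⠿⠒⠒⠿⠒⣿⠀⠀⠿⠿
⠒⠒⠒⣿⠂⣿⣿⠀⠀⠿⠿
⠀⠀⠀⠀⠀⠀⠀⠀⠀⠿⠿

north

⠀⠀⠀⠀⠀⠀⠀⠀⠀⠿⠿
⠿⠒⠒⠒⠂⠴⠒⠀⠀⠿⠿
⠒⠂⠒⣿⣿⠒⠿⠀⠀⠿⠿
⠒⣿⠒⠂⣿⠂⠒⣿⠀⠿⠿
⣿⠒⠒⠴⠒⠂⣿⠂⠀⠿⠿
⣿⠒⠂⠂⠴⣾⣿⣿⠀⠿⠿
⠂⠂⠂⠿⠒⠒⠴⠒⠀⠿⠿
⠿⠂⠒⠴⠂⠴⠿⣿⠀⠿⠿
⠒⠒⠒⣿⣿⣿⣿⠂⠀⠿⠿
⠒⠿⠒⠒⠿⠒⣿⠀⠀⠿⠿
⠒⠒⠒⣿⠂⣿⣿⠀⠀⠿⠿

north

⠀⠀⠀⠀⠀⠀⠀⠀⠀⠿⠿
⠀⠀⠀⠀⠀⠀⠀⠀⠀⠿⠿
⠿⠒⠒⠒⠂⠴⠒⠀⠀⠿⠿
⠒⠂⠒⣿⣿⠒⠿⠒⠀⠿⠿
⠒⣿⠒⠂⣿⠂⠒⣿⠀⠿⠿
⣿⠒⠒⠴⠒⣾⣿⠂⠀⠿⠿
⣿⠒⠂⠂⠴⠂⣿⣿⠀⠿⠿
⠂⠂⠂⠿⠒⠒⠴⠒⠀⠿⠿
⠿⠂⠒⠴⠂⠴⠿⣿⠀⠿⠿
⠒⠒⠒⣿⣿⣿⣿⠂⠀⠿⠿
⠒⠿⠒⠒⠿⠒⣿⠀⠀⠿⠿

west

⠀⠀⠀⠀⠀⠀⠀⠀⠀⠀⠿
⠀⠀⠀⠀⠀⠀⠀⠀⠀⠀⠿
⠀⠿⠒⠒⠒⠂⠴⠒⠀⠀⠿
⠀⠒⠂⠒⣿⣿⠒⠿⠒⠀⠿
⠀⠒⣿⠒⠂⣿⠂⠒⣿⠀⠿
⠀⣿⠒⠒⠴⣾⠂⣿⠂⠀⠿
⠀⣿⠒⠂⠂⠴⠂⣿⣿⠀⠿
⠀⠂⠂⠂⠿⠒⠒⠴⠒⠀⠿
⠀⠿⠂⠒⠴⠂⠴⠿⣿⠀⠿
⠀⠒⠒⠒⣿⣿⣿⣿⠂⠀⠿
⠀⠒⠿⠒⠒⠿⠒⣿⠀⠀⠿

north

⠀⠀⠀⠀⠀⠀⠀⠀⠀⠀⠿
⠀⠀⠀⠀⠀⠀⠀⠀⠀⠀⠿
⠀⠀⠀⠀⠀⠀⠀⠀⠀⠀⠿
⠀⠿⠒⠒⠒⠂⠴⠒⠀⠀⠿
⠀⠒⠂⠒⣿⣿⠒⠿⠒⠀⠿
⠀⠒⣿⠒⠂⣾⠂⠒⣿⠀⠿
⠀⣿⠒⠒⠴⠒⠂⣿⠂⠀⠿
⠀⣿⠒⠂⠂⠴⠂⣿⣿⠀⠿
⠀⠂⠂⠂⠿⠒⠒⠴⠒⠀⠿
⠀⠿⠂⠒⠴⠂⠴⠿⣿⠀⠿
⠀⠒⠒⠒⣿⣿⣿⣿⠂⠀⠿

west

⠀⠀⠀⠀⠀⠀⠀⠀⠀⠀⠀
⠀⠀⠀⠀⠀⠀⠀⠀⠀⠀⠀
⠀⠀⠀⠀⠀⠀⠀⠀⠀⠀⠀
⠀⠀⠿⠒⠒⠒⠂⠴⠒⠀⠀
⠀⠀⠒⠂⠒⣿⣿⠒⠿⠒⠀
⠀⠀⠒⣿⠒⣾⣿⠂⠒⣿⠀
⠀⠀⣿⠒⠒⠴⠒⠂⣿⠂⠀
⠀⠀⣿⠒⠂⠂⠴⠂⣿⣿⠀
⠀⠀⠂⠂⠂⠿⠒⠒⠴⠒⠀
⠀⠀⠿⠂⠒⠴⠂⠴⠿⣿⠀
⠀⠀⠒⠒⠒⣿⣿⣿⣿⠂⠀

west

⠀⠀⠀⠀⠀⠀⠀⠀⠀⠀⠀
⠀⠀⠀⠀⠀⠀⠀⠀⠀⠀⠀
⠀⠀⠀⠀⠀⠀⠀⠀⠀⠀⠀
⠀⠀⠀⠿⠒⠒⠒⠂⠴⠒⠀
⠀⠀⠀⠒⠂⠒⣿⣿⠒⠿⠒
⠀⠀⠀⠒⣿⣾⠂⣿⠂⠒⣿
⠀⠀⠀⣿⠒⠒⠴⠒⠂⣿⠂
⠀⠀⠀⣿⠒⠂⠂⠴⠂⣿⣿
⠀⠀⠀⠂⠂⠂⠿⠒⠒⠴⠒
⠀⠀⠀⠿⠂⠒⠴⠂⠴⠿⣿
⠀⠀⠀⠒⠒⠒⣿⣿⣿⣿⠂

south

⠀⠀⠀⠀⠀⠀⠀⠀⠀⠀⠀
⠀⠀⠀⠀⠀⠀⠀⠀⠀⠀⠀
⠀⠀⠀⠿⠒⠒⠒⠂⠴⠒⠀
⠀⠀⠀⠒⠂⠒⣿⣿⠒⠿⠒
⠀⠀⠀⠒⣿⠒⠂⣿⠂⠒⣿
⠀⠀⠀⣿⠒⣾⠴⠒⠂⣿⠂
⠀⠀⠀⣿⠒⠂⠂⠴⠂⣿⣿
⠀⠀⠀⠂⠂⠂⠿⠒⠒⠴⠒
⠀⠀⠀⠿⠂⠒⠴⠂⠴⠿⣿
⠀⠀⠀⠒⠒⠒⣿⣿⣿⣿⠂
⠀⠀⠀⠒⠿⠒⠒⠿⠒⣿⠀

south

⠀⠀⠀⠀⠀⠀⠀⠀⠀⠀⠀
⠀⠀⠀⠿⠒⠒⠒⠂⠴⠒⠀
⠀⠀⠀⠒⠂⠒⣿⣿⠒⠿⠒
⠀⠀⠀⠒⣿⠒⠂⣿⠂⠒⣿
⠀⠀⠀⣿⠒⠒⠴⠒⠂⣿⠂
⠀⠀⠀⣿⠒⣾⠂⠴⠂⣿⣿
⠀⠀⠀⠂⠂⠂⠿⠒⠒⠴⠒
⠀⠀⠀⠿⠂⠒⠴⠂⠴⠿⣿
⠀⠀⠀⠒⠒⠒⣿⣿⣿⣿⠂
⠀⠀⠀⠒⠿⠒⠒⠿⠒⣿⠀
⠀⠀⠀⠒⠒⠒⣿⠂⣿⣿⠀

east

⠀⠀⠀⠀⠀⠀⠀⠀⠀⠀⠀
⠀⠀⠿⠒⠒⠒⠂⠴⠒⠀⠀
⠀⠀⠒⠂⠒⣿⣿⠒⠿⠒⠀
⠀⠀⠒⣿⠒⠂⣿⠂⠒⣿⠀
⠀⠀⣿⠒⠒⠴⠒⠂⣿⠂⠀
⠀⠀⣿⠒⠂⣾⠴⠂⣿⣿⠀
⠀⠀⠂⠂⠂⠿⠒⠒⠴⠒⠀
⠀⠀⠿⠂⠒⠴⠂⠴⠿⣿⠀
⠀⠀⠒⠒⠒⣿⣿⣿⣿⠂⠀
⠀⠀⠒⠿⠒⠒⠿⠒⣿⠀⠀
⠀⠀⠒⠒⠒⣿⠂⣿⣿⠀⠀

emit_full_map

⠿⠒⠒⠒⠂⠴⠒⠀
⠒⠂⠒⣿⣿⠒⠿⠒
⠒⣿⠒⠂⣿⠂⠒⣿
⣿⠒⠒⠴⠒⠂⣿⠂
⣿⠒⠂⣾⠴⠂⣿⣿
⠂⠂⠂⠿⠒⠒⠴⠒
⠿⠂⠒⠴⠂⠴⠿⣿
⠒⠒⠒⣿⣿⣿⣿⠂
⠒⠿⠒⠒⠿⠒⣿⠀
⠒⠒⠒⣿⠂⣿⣿⠀

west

⠀⠀⠀⠀⠀⠀⠀⠀⠀⠀⠀
⠀⠀⠀⠿⠒⠒⠒⠂⠴⠒⠀
⠀⠀⠀⠒⠂⠒⣿⣿⠒⠿⠒
⠀⠀⠀⠒⣿⠒⠂⣿⠂⠒⣿
⠀⠀⠀⣿⠒⠒⠴⠒⠂⣿⠂
⠀⠀⠀⣿⠒⣾⠂⠴⠂⣿⣿
⠀⠀⠀⠂⠂⠂⠿⠒⠒⠴⠒
⠀⠀⠀⠿⠂⠒⠴⠂⠴⠿⣿
⠀⠀⠀⠒⠒⠒⣿⣿⣿⣿⠂
⠀⠀⠀⠒⠿⠒⠒⠿⠒⣿⠀
⠀⠀⠀⠒⠒⠒⣿⠂⣿⣿⠀

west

⠀⠀⠀⠀⠀⠀⠀⠀⠀⠀⠀
⠀⠀⠀⠀⠿⠒⠒⠒⠂⠴⠒
⠀⠀⠀⠀⠒⠂⠒⣿⣿⠒⠿
⠀⠀⠀⠴⠒⣿⠒⠂⣿⠂⠒
⠀⠀⠀⣿⣿⠒⠒⠴⠒⠂⣿
⠀⠀⠀⠿⣿⣾⠂⠂⠴⠂⣿
⠀⠀⠀⠒⠂⠂⠂⠿⠒⠒⠴
⠀⠀⠀⠴⠿⠂⠒⠴⠂⠴⠿
⠀⠀⠀⠀⠒⠒⠒⣿⣿⣿⣿
⠀⠀⠀⠀⠒⠿⠒⠒⠿⠒⣿
⠀⠀⠀⠀⠒⠒⠒⣿⠂⣿⣿

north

⠀⠀⠀⠀⠀⠀⠀⠀⠀⠀⠀
⠀⠀⠀⠀⠀⠀⠀⠀⠀⠀⠀
⠀⠀⠀⠀⠿⠒⠒⠒⠂⠴⠒
⠀⠀⠀⠿⠒⠂⠒⣿⣿⠒⠿
⠀⠀⠀⠴⠒⣿⠒⠂⣿⠂⠒
⠀⠀⠀⣿⣿⣾⠒⠴⠒⠂⣿
⠀⠀⠀⠿⣿⠒⠂⠂⠴⠂⣿
⠀⠀⠀⠒⠂⠂⠂⠿⠒⠒⠴
⠀⠀⠀⠴⠿⠂⠒⠴⠂⠴⠿
⠀⠀⠀⠀⠒⠒⠒⣿⣿⣿⣿
⠀⠀⠀⠀⠒⠿⠒⠒⠿⠒⣿

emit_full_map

⠀⠿⠒⠒⠒⠂⠴⠒⠀
⠿⠒⠂⠒⣿⣿⠒⠿⠒
⠴⠒⣿⠒⠂⣿⠂⠒⣿
⣿⣿⣾⠒⠴⠒⠂⣿⠂
⠿⣿⠒⠂⠂⠴⠂⣿⣿
⠒⠂⠂⠂⠿⠒⠒⠴⠒
⠴⠿⠂⠒⠴⠂⠴⠿⣿
⠀⠒⠒⠒⣿⣿⣿⣿⠂
⠀⠒⠿⠒⠒⠿⠒⣿⠀
⠀⠒⠒⠒⣿⠂⣿⣿⠀


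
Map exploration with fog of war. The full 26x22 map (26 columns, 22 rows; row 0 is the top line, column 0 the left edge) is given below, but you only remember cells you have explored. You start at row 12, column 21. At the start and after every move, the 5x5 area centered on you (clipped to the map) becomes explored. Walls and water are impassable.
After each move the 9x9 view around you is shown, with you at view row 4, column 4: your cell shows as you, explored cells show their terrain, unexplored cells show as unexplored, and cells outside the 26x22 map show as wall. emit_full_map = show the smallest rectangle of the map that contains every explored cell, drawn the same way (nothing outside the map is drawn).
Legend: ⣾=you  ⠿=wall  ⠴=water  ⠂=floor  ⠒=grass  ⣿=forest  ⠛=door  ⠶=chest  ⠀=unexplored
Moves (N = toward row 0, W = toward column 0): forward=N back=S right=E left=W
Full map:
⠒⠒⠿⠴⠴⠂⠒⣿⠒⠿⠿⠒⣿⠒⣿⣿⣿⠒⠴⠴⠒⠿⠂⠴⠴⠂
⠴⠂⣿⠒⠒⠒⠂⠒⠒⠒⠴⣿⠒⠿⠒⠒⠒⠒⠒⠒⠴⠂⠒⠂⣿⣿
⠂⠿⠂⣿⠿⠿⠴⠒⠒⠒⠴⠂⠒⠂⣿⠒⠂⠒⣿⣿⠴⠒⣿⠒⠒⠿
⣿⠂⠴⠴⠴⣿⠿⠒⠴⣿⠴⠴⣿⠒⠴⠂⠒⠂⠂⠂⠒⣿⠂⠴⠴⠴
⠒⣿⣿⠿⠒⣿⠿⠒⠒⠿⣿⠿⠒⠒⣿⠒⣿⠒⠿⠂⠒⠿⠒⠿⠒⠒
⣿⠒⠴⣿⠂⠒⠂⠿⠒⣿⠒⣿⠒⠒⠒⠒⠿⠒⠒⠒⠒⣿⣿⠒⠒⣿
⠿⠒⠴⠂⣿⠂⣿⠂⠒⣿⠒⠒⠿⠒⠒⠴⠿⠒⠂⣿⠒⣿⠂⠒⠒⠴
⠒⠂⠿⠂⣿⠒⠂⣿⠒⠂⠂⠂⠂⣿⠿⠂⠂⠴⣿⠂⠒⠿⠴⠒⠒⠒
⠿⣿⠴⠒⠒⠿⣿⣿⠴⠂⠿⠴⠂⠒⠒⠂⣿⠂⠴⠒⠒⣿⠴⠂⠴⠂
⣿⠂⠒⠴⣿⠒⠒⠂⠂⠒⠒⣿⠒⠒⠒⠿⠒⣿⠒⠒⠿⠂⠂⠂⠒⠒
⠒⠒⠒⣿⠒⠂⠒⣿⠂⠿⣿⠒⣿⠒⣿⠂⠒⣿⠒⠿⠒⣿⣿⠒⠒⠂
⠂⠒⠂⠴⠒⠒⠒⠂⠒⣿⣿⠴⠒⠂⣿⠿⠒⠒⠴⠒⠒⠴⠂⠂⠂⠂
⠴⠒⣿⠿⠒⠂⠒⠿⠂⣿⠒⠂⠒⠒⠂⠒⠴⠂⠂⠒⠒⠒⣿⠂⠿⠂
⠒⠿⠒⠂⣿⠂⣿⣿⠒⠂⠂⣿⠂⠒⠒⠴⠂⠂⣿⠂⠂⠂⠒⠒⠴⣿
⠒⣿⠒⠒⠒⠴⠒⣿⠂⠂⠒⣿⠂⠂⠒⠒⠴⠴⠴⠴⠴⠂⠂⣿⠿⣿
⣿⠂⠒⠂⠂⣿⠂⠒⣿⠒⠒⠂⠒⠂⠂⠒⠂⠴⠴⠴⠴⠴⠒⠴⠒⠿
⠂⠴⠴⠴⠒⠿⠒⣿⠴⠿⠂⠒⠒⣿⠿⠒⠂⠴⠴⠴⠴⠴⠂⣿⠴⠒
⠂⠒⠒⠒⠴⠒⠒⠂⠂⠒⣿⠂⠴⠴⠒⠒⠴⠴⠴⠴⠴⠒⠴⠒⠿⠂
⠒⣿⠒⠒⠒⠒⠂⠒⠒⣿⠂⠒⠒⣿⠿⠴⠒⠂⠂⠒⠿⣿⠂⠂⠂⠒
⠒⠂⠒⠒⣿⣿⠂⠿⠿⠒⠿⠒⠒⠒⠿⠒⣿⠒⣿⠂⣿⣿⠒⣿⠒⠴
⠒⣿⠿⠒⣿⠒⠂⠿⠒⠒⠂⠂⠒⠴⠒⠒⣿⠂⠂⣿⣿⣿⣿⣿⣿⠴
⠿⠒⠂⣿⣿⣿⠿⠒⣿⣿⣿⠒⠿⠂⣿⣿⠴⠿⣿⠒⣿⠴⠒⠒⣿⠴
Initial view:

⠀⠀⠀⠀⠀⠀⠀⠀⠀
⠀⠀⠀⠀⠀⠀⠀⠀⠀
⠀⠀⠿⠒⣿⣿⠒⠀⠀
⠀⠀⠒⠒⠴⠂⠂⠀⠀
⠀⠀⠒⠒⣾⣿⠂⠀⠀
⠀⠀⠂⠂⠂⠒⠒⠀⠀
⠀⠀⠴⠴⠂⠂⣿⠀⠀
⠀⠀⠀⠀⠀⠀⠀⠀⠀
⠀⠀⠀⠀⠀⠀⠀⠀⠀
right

⠀⠀⠀⠀⠀⠀⠀⠀⠿
⠀⠀⠀⠀⠀⠀⠀⠀⠿
⠀⠿⠒⣿⣿⠒⠒⠀⠿
⠀⠒⠒⠴⠂⠂⠂⠀⠿
⠀⠒⠒⠒⣾⠂⠿⠀⠿
⠀⠂⠂⠂⠒⠒⠴⠀⠿
⠀⠴⠴⠂⠂⣿⠿⠀⠿
⠀⠀⠀⠀⠀⠀⠀⠀⠿
⠀⠀⠀⠀⠀⠀⠀⠀⠿

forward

⠀⠀⠀⠀⠀⠀⠀⠀⠿
⠀⠀⠀⠀⠀⠀⠀⠀⠿
⠀⠀⠿⠂⠂⠂⠒⠀⠿
⠀⠿⠒⣿⣿⠒⠒⠀⠿
⠀⠒⠒⠴⣾⠂⠂⠀⠿
⠀⠒⠒⠒⣿⠂⠿⠀⠿
⠀⠂⠂⠂⠒⠒⠴⠀⠿
⠀⠴⠴⠂⠂⣿⠿⠀⠿
⠀⠀⠀⠀⠀⠀⠀⠀⠿

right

⠀⠀⠀⠀⠀⠀⠀⠿⠿
⠀⠀⠀⠀⠀⠀⠀⠿⠿
⠀⠿⠂⠂⠂⠒⠒⠿⠿
⠿⠒⣿⣿⠒⠒⠂⠿⠿
⠒⠒⠴⠂⣾⠂⠂⠿⠿
⠒⠒⠒⣿⠂⠿⠂⠿⠿
⠂⠂⠂⠒⠒⠴⣿⠿⠿
⠴⠴⠂⠂⣿⠿⠀⠿⠿
⠀⠀⠀⠀⠀⠀⠀⠿⠿

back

⠀⠀⠀⠀⠀⠀⠀⠿⠿
⠀⠿⠂⠂⠂⠒⠒⠿⠿
⠿⠒⣿⣿⠒⠒⠂⠿⠿
⠒⠒⠴⠂⠂⠂⠂⠿⠿
⠒⠒⠒⣿⣾⠿⠂⠿⠿
⠂⠂⠂⠒⠒⠴⣿⠿⠿
⠴⠴⠂⠂⣿⠿⣿⠿⠿
⠀⠀⠀⠀⠀⠀⠀⠿⠿
⠀⠀⠀⠀⠀⠀⠀⠿⠿

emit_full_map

⠀⠿⠂⠂⠂⠒⠒
⠿⠒⣿⣿⠒⠒⠂
⠒⠒⠴⠂⠂⠂⠂
⠒⠒⠒⣿⣾⠿⠂
⠂⠂⠂⠒⠒⠴⣿
⠴⠴⠂⠂⣿⠿⣿

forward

⠀⠀⠀⠀⠀⠀⠀⠿⠿
⠀⠀⠀⠀⠀⠀⠀⠿⠿
⠀⠿⠂⠂⠂⠒⠒⠿⠿
⠿⠒⣿⣿⠒⠒⠂⠿⠿
⠒⠒⠴⠂⣾⠂⠂⠿⠿
⠒⠒⠒⣿⠂⠿⠂⠿⠿
⠂⠂⠂⠒⠒⠴⣿⠿⠿
⠴⠴⠂⠂⣿⠿⣿⠿⠿
⠀⠀⠀⠀⠀⠀⠀⠿⠿

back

⠀⠀⠀⠀⠀⠀⠀⠿⠿
⠀⠿⠂⠂⠂⠒⠒⠿⠿
⠿⠒⣿⣿⠒⠒⠂⠿⠿
⠒⠒⠴⠂⠂⠂⠂⠿⠿
⠒⠒⠒⣿⣾⠿⠂⠿⠿
⠂⠂⠂⠒⠒⠴⣿⠿⠿
⠴⠴⠂⠂⣿⠿⣿⠿⠿
⠀⠀⠀⠀⠀⠀⠀⠿⠿
⠀⠀⠀⠀⠀⠀⠀⠿⠿

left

⠀⠀⠀⠀⠀⠀⠀⠀⠿
⠀⠀⠿⠂⠂⠂⠒⠒⠿
⠀⠿⠒⣿⣿⠒⠒⠂⠿
⠀⠒⠒⠴⠂⠂⠂⠂⠿
⠀⠒⠒⠒⣾⠂⠿⠂⠿
⠀⠂⠂⠂⠒⠒⠴⣿⠿
⠀⠴⠴⠂⠂⣿⠿⣿⠿
⠀⠀⠀⠀⠀⠀⠀⠀⠿
⠀⠀⠀⠀⠀⠀⠀⠀⠿

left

⠀⠀⠀⠀⠀⠀⠀⠀⠀
⠀⠀⠀⠿⠂⠂⠂⠒⠒
⠀⠀⠿⠒⣿⣿⠒⠒⠂
⠀⠀⠒⠒⠴⠂⠂⠂⠂
⠀⠀⠒⠒⣾⣿⠂⠿⠂
⠀⠀⠂⠂⠂⠒⠒⠴⣿
⠀⠀⠴⠴⠂⠂⣿⠿⣿
⠀⠀⠀⠀⠀⠀⠀⠀⠀
⠀⠀⠀⠀⠀⠀⠀⠀⠀

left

⠀⠀⠀⠀⠀⠀⠀⠀⠀
⠀⠀⠀⠀⠿⠂⠂⠂⠒
⠀⠀⠒⠿⠒⣿⣿⠒⠒
⠀⠀⠴⠒⠒⠴⠂⠂⠂
⠀⠀⠂⠒⣾⠒⣿⠂⠿
⠀⠀⣿⠂⠂⠂⠒⠒⠴
⠀⠀⠴⠴⠴⠂⠂⣿⠿
⠀⠀⠀⠀⠀⠀⠀⠀⠀
⠀⠀⠀⠀⠀⠀⠀⠀⠀

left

⠀⠀⠀⠀⠀⠀⠀⠀⠀
⠀⠀⠀⠀⠀⠿⠂⠂⠂
⠀⠀⣿⠒⠿⠒⣿⣿⠒
⠀⠀⠒⠴⠒⠒⠴⠂⠂
⠀⠀⠂⠂⣾⠒⠒⣿⠂
⠀⠀⠂⣿⠂⠂⠂⠒⠒
⠀⠀⠴⠴⠴⠴⠂⠂⣿
⠀⠀⠀⠀⠀⠀⠀⠀⠀
⠀⠀⠀⠀⠀⠀⠀⠀⠀

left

⠀⠀⠀⠀⠀⠀⠀⠀⠀
⠀⠀⠀⠀⠀⠀⠿⠂⠂
⠀⠀⠒⣿⠒⠿⠒⣿⣿
⠀⠀⠒⠒⠴⠒⠒⠴⠂
⠀⠀⠴⠂⣾⠒⠒⠒⣿
⠀⠀⠂⠂⣿⠂⠂⠂⠒
⠀⠀⠴⠴⠴⠴⠴⠂⠂
⠀⠀⠀⠀⠀⠀⠀⠀⠀
⠀⠀⠀⠀⠀⠀⠀⠀⠀

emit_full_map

⠀⠀⠀⠀⠿⠂⠂⠂⠒⠒
⠒⣿⠒⠿⠒⣿⣿⠒⠒⠂
⠒⠒⠴⠒⠒⠴⠂⠂⠂⠂
⠴⠂⣾⠒⠒⠒⣿⠂⠿⠂
⠂⠂⣿⠂⠂⠂⠒⠒⠴⣿
⠴⠴⠴⠴⠴⠂⠂⣿⠿⣿

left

⠀⠀⠀⠀⠀⠀⠀⠀⠀
⠀⠀⠀⠀⠀⠀⠀⠿⠂
⠀⠀⠂⠒⣿⠒⠿⠒⣿
⠀⠀⠿⠒⠒⠴⠒⠒⠴
⠀⠀⠒⠴⣾⠂⠒⠒⠒
⠀⠀⠴⠂⠂⣿⠂⠂⠂
⠀⠀⠒⠴⠴⠴⠴⠴⠂
⠀⠀⠀⠀⠀⠀⠀⠀⠀
⠀⠀⠀⠀⠀⠀⠀⠀⠀

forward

⠀⠀⠀⠀⠀⠀⠀⠀⠀
⠀⠀⠀⠀⠀⠀⠀⠀⠀
⠀⠀⠿⠒⣿⠒⠒⠿⠂
⠀⠀⠂⠒⣿⠒⠿⠒⣿
⠀⠀⠿⠒⣾⠴⠒⠒⠴
⠀⠀⠒⠴⠂⠂⠒⠒⠒
⠀⠀⠴⠂⠂⣿⠂⠂⠂
⠀⠀⠒⠴⠴⠴⠴⠴⠂
⠀⠀⠀⠀⠀⠀⠀⠀⠀

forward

⠀⠀⠀⠀⠀⠀⠀⠀⠀
⠀⠀⠀⠀⠀⠀⠀⠀⠀
⠀⠀⠂⣿⠂⠴⠒⠀⠀
⠀⠀⠿⠒⣿⠒⠒⠿⠂
⠀⠀⠂⠒⣾⠒⠿⠒⣿
⠀⠀⠿⠒⠒⠴⠒⠒⠴
⠀⠀⠒⠴⠂⠂⠒⠒⠒
⠀⠀⠴⠂⠂⣿⠂⠂⠂
⠀⠀⠒⠴⠴⠴⠴⠴⠂

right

⠀⠀⠀⠀⠀⠀⠀⠀⠀
⠀⠀⠀⠀⠀⠀⠀⠀⠀
⠀⠂⣿⠂⠴⠒⠒⠀⠀
⠀⠿⠒⣿⠒⠒⠿⠂⠂
⠀⠂⠒⣿⣾⠿⠒⣿⣿
⠀⠿⠒⠒⠴⠒⠒⠴⠂
⠀⠒⠴⠂⠂⠒⠒⠒⣿
⠀⠴⠂⠂⣿⠂⠂⠂⠒
⠀⠒⠴⠴⠴⠴⠴⠂⠂

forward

⠀⠀⠀⠀⠀⠀⠀⠀⠀
⠀⠀⠀⠀⠀⠀⠀⠀⠀
⠀⠀⠂⠴⣿⠂⠒⠀⠀
⠀⠂⣿⠂⠴⠒⠒⠀⠀
⠀⠿⠒⣿⣾⠒⠿⠂⠂
⠀⠂⠒⣿⠒⠿⠒⣿⣿
⠀⠿⠒⠒⠴⠒⠒⠴⠂
⠀⠒⠴⠂⠂⠒⠒⠒⣿
⠀⠴⠂⠂⣿⠂⠂⠂⠒

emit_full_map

⠀⠂⠴⣿⠂⠒⠀⠀⠀⠀⠀
⠂⣿⠂⠴⠒⠒⠀⠀⠀⠀⠀
⠿⠒⣿⣾⠒⠿⠂⠂⠂⠒⠒
⠂⠒⣿⠒⠿⠒⣿⣿⠒⠒⠂
⠿⠒⠒⠴⠒⠒⠴⠂⠂⠂⠂
⠒⠴⠂⠂⠒⠒⠒⣿⠂⠿⠂
⠴⠂⠂⣿⠂⠂⠂⠒⠒⠴⣿
⠒⠴⠴⠴⠴⠴⠂⠂⣿⠿⣿

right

⠀⠀⠀⠀⠀⠀⠀⠀⠀
⠀⠀⠀⠀⠀⠀⠀⠀⠀
⠀⠂⠴⣿⠂⠒⠿⠀⠀
⠂⣿⠂⠴⠒⠒⣿⠀⠀
⠿⠒⣿⠒⣾⠿⠂⠂⠂
⠂⠒⣿⠒⠿⠒⣿⣿⠒
⠿⠒⠒⠴⠒⠒⠴⠂⠂
⠒⠴⠂⠂⠒⠒⠒⣿⠂
⠴⠂⠂⣿⠂⠂⠂⠒⠒

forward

⠀⠀⠀⠀⠀⠀⠀⠀⠀
⠀⠀⠀⠀⠀⠀⠀⠀⠀
⠀⠀⠒⠂⣿⠒⣿⠀⠀
⠀⠂⠴⣿⠂⠒⠿⠀⠀
⠂⣿⠂⠴⣾⠒⣿⠀⠀
⠿⠒⣿⠒⠒⠿⠂⠂⠂
⠂⠒⣿⠒⠿⠒⣿⣿⠒
⠿⠒⠒⠴⠒⠒⠴⠂⠂
⠒⠴⠂⠂⠒⠒⠒⣿⠂

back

⠀⠀⠀⠀⠀⠀⠀⠀⠀
⠀⠀⠒⠂⣿⠒⣿⠀⠀
⠀⠂⠴⣿⠂⠒⠿⠀⠀
⠂⣿⠂⠴⠒⠒⣿⠀⠀
⠿⠒⣿⠒⣾⠿⠂⠂⠂
⠂⠒⣿⠒⠿⠒⣿⣿⠒
⠿⠒⠒⠴⠒⠒⠴⠂⠂
⠒⠴⠂⠂⠒⠒⠒⣿⠂
⠴⠂⠂⣿⠂⠂⠂⠒⠒

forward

⠀⠀⠀⠀⠀⠀⠀⠀⠀
⠀⠀⠀⠀⠀⠀⠀⠀⠀
⠀⠀⠒⠂⣿⠒⣿⠀⠀
⠀⠂⠴⣿⠂⠒⠿⠀⠀
⠂⣿⠂⠴⣾⠒⣿⠀⠀
⠿⠒⣿⠒⠒⠿⠂⠂⠂
⠂⠒⣿⠒⠿⠒⣿⣿⠒
⠿⠒⠒⠴⠒⠒⠴⠂⠂
⠒⠴⠂⠂⠒⠒⠒⣿⠂

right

⠀⠀⠀⠀⠀⠀⠀⠀⠀
⠀⠀⠀⠀⠀⠀⠀⠀⠀
⠀⠒⠂⣿⠒⣿⠂⠀⠀
⠂⠴⣿⠂⠒⠿⠴⠀⠀
⣿⠂⠴⠒⣾⣿⠴⠀⠀
⠒⣿⠒⠒⠿⠂⠂⠂⠒
⠒⣿⠒⠿⠒⣿⣿⠒⠒
⠒⠒⠴⠒⠒⠴⠂⠂⠂
⠴⠂⠂⠒⠒⠒⣿⠂⠿

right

⠀⠀⠀⠀⠀⠀⠀⠀⠀
⠀⠀⠀⠀⠀⠀⠀⠀⠀
⠒⠂⣿⠒⣿⠂⠒⠀⠀
⠴⣿⠂⠒⠿⠴⠒⠀⠀
⠂⠴⠒⠒⣾⠴⠂⠀⠀
⣿⠒⠒⠿⠂⠂⠂⠒⠒
⣿⠒⠿⠒⣿⣿⠒⠒⠂
⠒⠴⠒⠒⠴⠂⠂⠂⠂
⠂⠂⠒⠒⠒⣿⠂⠿⠂

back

⠀⠀⠀⠀⠀⠀⠀⠀⠀
⠒⠂⣿⠒⣿⠂⠒⠀⠀
⠴⣿⠂⠒⠿⠴⠒⠀⠀
⠂⠴⠒⠒⣿⠴⠂⠀⠀
⣿⠒⠒⠿⣾⠂⠂⠒⠒
⣿⠒⠿⠒⣿⣿⠒⠒⠂
⠒⠴⠒⠒⠴⠂⠂⠂⠂
⠂⠂⠒⠒⠒⣿⠂⠿⠂
⠂⣿⠂⠂⠂⠒⠒⠴⣿

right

⠀⠀⠀⠀⠀⠀⠀⠀⠿
⠂⣿⠒⣿⠂⠒⠀⠀⠿
⣿⠂⠒⠿⠴⠒⠒⠀⠿
⠴⠒⠒⣿⠴⠂⠴⠀⠿
⠒⠒⠿⠂⣾⠂⠒⠒⠿
⠒⠿⠒⣿⣿⠒⠒⠂⠿
⠴⠒⠒⠴⠂⠂⠂⠂⠿
⠂⠒⠒⠒⣿⠂⠿⠂⠿
⣿⠂⠂⠂⠒⠒⠴⣿⠿

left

⠀⠀⠀⠀⠀⠀⠀⠀⠀
⠒⠂⣿⠒⣿⠂⠒⠀⠀
⠴⣿⠂⠒⠿⠴⠒⠒⠀
⠂⠴⠒⠒⣿⠴⠂⠴⠀
⣿⠒⠒⠿⣾⠂⠂⠒⠒
⣿⠒⠿⠒⣿⣿⠒⠒⠂
⠒⠴⠒⠒⠴⠂⠂⠂⠂
⠂⠂⠒⠒⠒⣿⠂⠿⠂
⠂⣿⠂⠂⠂⠒⠒⠴⣿

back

⠒⠂⣿⠒⣿⠂⠒⠀⠀
⠴⣿⠂⠒⠿⠴⠒⠒⠀
⠂⠴⠒⠒⣿⠴⠂⠴⠀
⣿⠒⠒⠿⠂⠂⠂⠒⠒
⣿⠒⠿⠒⣾⣿⠒⠒⠂
⠒⠴⠒⠒⠴⠂⠂⠂⠂
⠂⠂⠒⠒⠒⣿⠂⠿⠂
⠂⣿⠂⠂⠂⠒⠒⠴⣿
⠴⠴⠴⠴⠂⠂⣿⠿⣿

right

⠂⣿⠒⣿⠂⠒⠀⠀⠿
⣿⠂⠒⠿⠴⠒⠒⠀⠿
⠴⠒⠒⣿⠴⠂⠴⠀⠿
⠒⠒⠿⠂⠂⠂⠒⠒⠿
⠒⠿⠒⣿⣾⠒⠒⠂⠿
⠴⠒⠒⠴⠂⠂⠂⠂⠿
⠂⠒⠒⠒⣿⠂⠿⠂⠿
⣿⠂⠂⠂⠒⠒⠴⣿⠿
⠴⠴⠴⠂⠂⣿⠿⣿⠿

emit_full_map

⠀⠀⠒⠂⣿⠒⣿⠂⠒⠀⠀
⠀⠂⠴⣿⠂⠒⠿⠴⠒⠒⠀
⠂⣿⠂⠴⠒⠒⣿⠴⠂⠴⠀
⠿⠒⣿⠒⠒⠿⠂⠂⠂⠒⠒
⠂⠒⣿⠒⠿⠒⣿⣾⠒⠒⠂
⠿⠒⠒⠴⠒⠒⠴⠂⠂⠂⠂
⠒⠴⠂⠂⠒⠒⠒⣿⠂⠿⠂
⠴⠂⠂⣿⠂⠂⠂⠒⠒⠴⣿
⠒⠴⠴⠴⠴⠴⠂⠂⣿⠿⣿
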